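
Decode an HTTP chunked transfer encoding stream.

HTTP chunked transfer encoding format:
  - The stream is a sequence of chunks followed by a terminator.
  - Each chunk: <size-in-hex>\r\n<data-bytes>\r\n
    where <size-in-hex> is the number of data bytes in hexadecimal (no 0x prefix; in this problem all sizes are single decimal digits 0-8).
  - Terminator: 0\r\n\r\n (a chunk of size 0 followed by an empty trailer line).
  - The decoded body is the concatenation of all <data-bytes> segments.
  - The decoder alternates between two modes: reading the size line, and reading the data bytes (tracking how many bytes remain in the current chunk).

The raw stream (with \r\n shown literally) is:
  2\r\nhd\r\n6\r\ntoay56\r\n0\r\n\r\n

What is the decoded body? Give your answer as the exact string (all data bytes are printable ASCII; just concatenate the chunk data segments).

Answer: hdtoay56

Derivation:
Chunk 1: stream[0..1]='2' size=0x2=2, data at stream[3..5]='hd' -> body[0..2], body so far='hd'
Chunk 2: stream[7..8]='6' size=0x6=6, data at stream[10..16]='toay56' -> body[2..8], body so far='hdtoay56'
Chunk 3: stream[18..19]='0' size=0 (terminator). Final body='hdtoay56' (8 bytes)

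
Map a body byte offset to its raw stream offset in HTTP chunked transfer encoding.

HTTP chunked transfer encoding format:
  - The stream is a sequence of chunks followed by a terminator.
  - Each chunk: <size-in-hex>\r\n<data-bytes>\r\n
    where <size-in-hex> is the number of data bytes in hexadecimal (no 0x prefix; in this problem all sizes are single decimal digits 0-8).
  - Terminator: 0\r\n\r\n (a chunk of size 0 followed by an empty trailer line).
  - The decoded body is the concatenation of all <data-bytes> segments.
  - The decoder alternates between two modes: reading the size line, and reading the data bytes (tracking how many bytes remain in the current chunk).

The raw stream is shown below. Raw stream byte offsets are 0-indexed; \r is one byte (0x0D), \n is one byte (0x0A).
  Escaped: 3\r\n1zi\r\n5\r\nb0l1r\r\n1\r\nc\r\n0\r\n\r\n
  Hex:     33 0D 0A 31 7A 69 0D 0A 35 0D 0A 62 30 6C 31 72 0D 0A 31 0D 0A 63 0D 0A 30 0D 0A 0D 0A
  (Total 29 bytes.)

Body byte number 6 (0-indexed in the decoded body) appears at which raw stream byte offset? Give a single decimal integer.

Answer: 14

Derivation:
Chunk 1: stream[0..1]='3' size=0x3=3, data at stream[3..6]='1zi' -> body[0..3], body so far='1zi'
Chunk 2: stream[8..9]='5' size=0x5=5, data at stream[11..16]='b0l1r' -> body[3..8], body so far='1zib0l1r'
Chunk 3: stream[18..19]='1' size=0x1=1, data at stream[21..22]='c' -> body[8..9], body so far='1zib0l1rc'
Chunk 4: stream[24..25]='0' size=0 (terminator). Final body='1zib0l1rc' (9 bytes)
Body byte 6 at stream offset 14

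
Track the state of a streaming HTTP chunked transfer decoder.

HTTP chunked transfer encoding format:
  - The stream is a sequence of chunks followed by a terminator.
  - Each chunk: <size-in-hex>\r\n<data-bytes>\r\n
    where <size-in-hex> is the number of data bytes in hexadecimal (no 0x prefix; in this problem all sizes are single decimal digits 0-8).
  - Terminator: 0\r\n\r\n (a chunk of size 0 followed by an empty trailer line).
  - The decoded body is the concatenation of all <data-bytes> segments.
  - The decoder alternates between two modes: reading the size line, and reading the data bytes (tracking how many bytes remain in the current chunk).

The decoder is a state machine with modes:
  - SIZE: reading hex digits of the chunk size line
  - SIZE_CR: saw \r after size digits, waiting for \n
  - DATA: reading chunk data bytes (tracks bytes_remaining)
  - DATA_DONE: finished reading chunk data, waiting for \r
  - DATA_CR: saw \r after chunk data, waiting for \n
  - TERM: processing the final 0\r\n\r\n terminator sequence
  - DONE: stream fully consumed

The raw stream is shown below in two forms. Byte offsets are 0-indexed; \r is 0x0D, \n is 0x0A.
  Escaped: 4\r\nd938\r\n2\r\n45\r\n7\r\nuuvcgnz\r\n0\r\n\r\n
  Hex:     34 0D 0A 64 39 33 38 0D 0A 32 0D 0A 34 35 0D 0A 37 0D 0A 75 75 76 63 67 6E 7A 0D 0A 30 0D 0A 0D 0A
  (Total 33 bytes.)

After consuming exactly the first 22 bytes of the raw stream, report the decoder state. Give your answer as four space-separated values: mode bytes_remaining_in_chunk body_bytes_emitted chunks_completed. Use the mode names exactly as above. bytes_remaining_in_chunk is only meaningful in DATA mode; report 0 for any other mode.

Answer: DATA 4 9 2

Derivation:
Byte 0 = '4': mode=SIZE remaining=0 emitted=0 chunks_done=0
Byte 1 = 0x0D: mode=SIZE_CR remaining=0 emitted=0 chunks_done=0
Byte 2 = 0x0A: mode=DATA remaining=4 emitted=0 chunks_done=0
Byte 3 = 'd': mode=DATA remaining=3 emitted=1 chunks_done=0
Byte 4 = '9': mode=DATA remaining=2 emitted=2 chunks_done=0
Byte 5 = '3': mode=DATA remaining=1 emitted=3 chunks_done=0
Byte 6 = '8': mode=DATA_DONE remaining=0 emitted=4 chunks_done=0
Byte 7 = 0x0D: mode=DATA_CR remaining=0 emitted=4 chunks_done=0
Byte 8 = 0x0A: mode=SIZE remaining=0 emitted=4 chunks_done=1
Byte 9 = '2': mode=SIZE remaining=0 emitted=4 chunks_done=1
Byte 10 = 0x0D: mode=SIZE_CR remaining=0 emitted=4 chunks_done=1
Byte 11 = 0x0A: mode=DATA remaining=2 emitted=4 chunks_done=1
Byte 12 = '4': mode=DATA remaining=1 emitted=5 chunks_done=1
Byte 13 = '5': mode=DATA_DONE remaining=0 emitted=6 chunks_done=1
Byte 14 = 0x0D: mode=DATA_CR remaining=0 emitted=6 chunks_done=1
Byte 15 = 0x0A: mode=SIZE remaining=0 emitted=6 chunks_done=2
Byte 16 = '7': mode=SIZE remaining=0 emitted=6 chunks_done=2
Byte 17 = 0x0D: mode=SIZE_CR remaining=0 emitted=6 chunks_done=2
Byte 18 = 0x0A: mode=DATA remaining=7 emitted=6 chunks_done=2
Byte 19 = 'u': mode=DATA remaining=6 emitted=7 chunks_done=2
Byte 20 = 'u': mode=DATA remaining=5 emitted=8 chunks_done=2
Byte 21 = 'v': mode=DATA remaining=4 emitted=9 chunks_done=2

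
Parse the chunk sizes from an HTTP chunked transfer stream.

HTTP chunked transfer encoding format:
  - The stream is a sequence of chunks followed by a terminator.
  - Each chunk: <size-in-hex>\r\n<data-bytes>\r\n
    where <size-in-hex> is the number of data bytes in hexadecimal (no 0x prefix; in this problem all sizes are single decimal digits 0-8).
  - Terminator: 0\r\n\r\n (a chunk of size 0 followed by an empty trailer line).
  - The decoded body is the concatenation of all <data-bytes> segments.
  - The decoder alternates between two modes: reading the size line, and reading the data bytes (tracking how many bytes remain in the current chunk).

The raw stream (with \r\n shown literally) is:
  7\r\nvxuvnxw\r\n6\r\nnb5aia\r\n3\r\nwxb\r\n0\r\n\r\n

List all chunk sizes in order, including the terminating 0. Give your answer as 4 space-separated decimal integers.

Chunk 1: stream[0..1]='7' size=0x7=7, data at stream[3..10]='vxuvnxw' -> body[0..7], body so far='vxuvnxw'
Chunk 2: stream[12..13]='6' size=0x6=6, data at stream[15..21]='nb5aia' -> body[7..13], body so far='vxuvnxwnb5aia'
Chunk 3: stream[23..24]='3' size=0x3=3, data at stream[26..29]='wxb' -> body[13..16], body so far='vxuvnxwnb5aiawxb'
Chunk 4: stream[31..32]='0' size=0 (terminator). Final body='vxuvnxwnb5aiawxb' (16 bytes)

Answer: 7 6 3 0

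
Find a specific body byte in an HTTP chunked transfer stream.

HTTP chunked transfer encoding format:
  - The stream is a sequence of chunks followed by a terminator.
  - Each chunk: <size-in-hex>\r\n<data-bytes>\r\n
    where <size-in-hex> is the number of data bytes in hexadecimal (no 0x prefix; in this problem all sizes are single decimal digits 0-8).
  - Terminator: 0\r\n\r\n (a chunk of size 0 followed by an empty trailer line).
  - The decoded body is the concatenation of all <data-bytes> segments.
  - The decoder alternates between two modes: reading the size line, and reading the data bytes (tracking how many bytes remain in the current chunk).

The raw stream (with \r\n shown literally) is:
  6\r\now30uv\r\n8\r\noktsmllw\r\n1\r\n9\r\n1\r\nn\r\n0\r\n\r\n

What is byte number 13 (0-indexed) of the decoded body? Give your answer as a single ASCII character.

Chunk 1: stream[0..1]='6' size=0x6=6, data at stream[3..9]='ow30uv' -> body[0..6], body so far='ow30uv'
Chunk 2: stream[11..12]='8' size=0x8=8, data at stream[14..22]='oktsmllw' -> body[6..14], body so far='ow30uvoktsmllw'
Chunk 3: stream[24..25]='1' size=0x1=1, data at stream[27..28]='9' -> body[14..15], body so far='ow30uvoktsmllw9'
Chunk 4: stream[30..31]='1' size=0x1=1, data at stream[33..34]='n' -> body[15..16], body so far='ow30uvoktsmllw9n'
Chunk 5: stream[36..37]='0' size=0 (terminator). Final body='ow30uvoktsmllw9n' (16 bytes)
Body byte 13 = 'w'

Answer: w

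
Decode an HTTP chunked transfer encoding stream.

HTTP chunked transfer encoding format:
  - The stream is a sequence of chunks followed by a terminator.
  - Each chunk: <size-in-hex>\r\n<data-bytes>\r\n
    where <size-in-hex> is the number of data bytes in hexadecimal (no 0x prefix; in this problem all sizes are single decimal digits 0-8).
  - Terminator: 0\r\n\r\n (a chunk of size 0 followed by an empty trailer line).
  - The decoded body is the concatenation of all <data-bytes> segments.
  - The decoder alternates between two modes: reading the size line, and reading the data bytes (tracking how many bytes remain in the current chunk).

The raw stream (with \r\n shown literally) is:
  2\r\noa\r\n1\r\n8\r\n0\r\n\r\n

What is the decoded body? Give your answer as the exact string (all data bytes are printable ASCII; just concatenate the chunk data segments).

Chunk 1: stream[0..1]='2' size=0x2=2, data at stream[3..5]='oa' -> body[0..2], body so far='oa'
Chunk 2: stream[7..8]='1' size=0x1=1, data at stream[10..11]='8' -> body[2..3], body so far='oa8'
Chunk 3: stream[13..14]='0' size=0 (terminator). Final body='oa8' (3 bytes)

Answer: oa8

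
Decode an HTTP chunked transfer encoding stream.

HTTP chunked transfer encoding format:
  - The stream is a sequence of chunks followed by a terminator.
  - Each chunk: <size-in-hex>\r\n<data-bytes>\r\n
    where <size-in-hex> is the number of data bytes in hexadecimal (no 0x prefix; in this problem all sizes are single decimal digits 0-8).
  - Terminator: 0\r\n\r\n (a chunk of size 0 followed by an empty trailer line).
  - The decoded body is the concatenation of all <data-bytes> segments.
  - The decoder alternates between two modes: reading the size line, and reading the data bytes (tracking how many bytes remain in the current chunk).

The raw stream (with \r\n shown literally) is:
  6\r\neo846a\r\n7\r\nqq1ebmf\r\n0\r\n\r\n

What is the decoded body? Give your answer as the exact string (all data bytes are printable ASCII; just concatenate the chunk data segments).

Answer: eo846aqq1ebmf

Derivation:
Chunk 1: stream[0..1]='6' size=0x6=6, data at stream[3..9]='eo846a' -> body[0..6], body so far='eo846a'
Chunk 2: stream[11..12]='7' size=0x7=7, data at stream[14..21]='qq1ebmf' -> body[6..13], body so far='eo846aqq1ebmf'
Chunk 3: stream[23..24]='0' size=0 (terminator). Final body='eo846aqq1ebmf' (13 bytes)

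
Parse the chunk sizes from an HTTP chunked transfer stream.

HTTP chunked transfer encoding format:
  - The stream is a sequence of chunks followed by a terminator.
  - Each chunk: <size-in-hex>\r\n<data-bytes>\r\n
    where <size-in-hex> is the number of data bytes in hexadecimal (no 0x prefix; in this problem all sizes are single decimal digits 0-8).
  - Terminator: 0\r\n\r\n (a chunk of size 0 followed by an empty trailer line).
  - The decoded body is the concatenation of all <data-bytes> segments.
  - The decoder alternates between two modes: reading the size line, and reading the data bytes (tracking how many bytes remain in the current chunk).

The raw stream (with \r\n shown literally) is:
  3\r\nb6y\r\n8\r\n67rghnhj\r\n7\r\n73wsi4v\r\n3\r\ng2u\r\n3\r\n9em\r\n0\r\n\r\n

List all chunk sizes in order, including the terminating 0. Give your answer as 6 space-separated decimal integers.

Chunk 1: stream[0..1]='3' size=0x3=3, data at stream[3..6]='b6y' -> body[0..3], body so far='b6y'
Chunk 2: stream[8..9]='8' size=0x8=8, data at stream[11..19]='67rghnhj' -> body[3..11], body so far='b6y67rghnhj'
Chunk 3: stream[21..22]='7' size=0x7=7, data at stream[24..31]='73wsi4v' -> body[11..18], body so far='b6y67rghnhj73wsi4v'
Chunk 4: stream[33..34]='3' size=0x3=3, data at stream[36..39]='g2u' -> body[18..21], body so far='b6y67rghnhj73wsi4vg2u'
Chunk 5: stream[41..42]='3' size=0x3=3, data at stream[44..47]='9em' -> body[21..24], body so far='b6y67rghnhj73wsi4vg2u9em'
Chunk 6: stream[49..50]='0' size=0 (terminator). Final body='b6y67rghnhj73wsi4vg2u9em' (24 bytes)

Answer: 3 8 7 3 3 0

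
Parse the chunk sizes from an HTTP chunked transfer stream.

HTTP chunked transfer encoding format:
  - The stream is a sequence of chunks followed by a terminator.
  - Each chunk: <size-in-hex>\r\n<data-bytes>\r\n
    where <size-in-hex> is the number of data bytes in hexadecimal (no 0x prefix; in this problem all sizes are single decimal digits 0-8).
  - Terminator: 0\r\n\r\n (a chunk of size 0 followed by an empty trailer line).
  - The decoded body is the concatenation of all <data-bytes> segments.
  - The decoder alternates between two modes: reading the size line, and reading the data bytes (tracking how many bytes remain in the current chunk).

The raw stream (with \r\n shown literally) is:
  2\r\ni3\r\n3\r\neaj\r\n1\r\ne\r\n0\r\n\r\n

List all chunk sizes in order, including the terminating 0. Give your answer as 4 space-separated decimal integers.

Answer: 2 3 1 0

Derivation:
Chunk 1: stream[0..1]='2' size=0x2=2, data at stream[3..5]='i3' -> body[0..2], body so far='i3'
Chunk 2: stream[7..8]='3' size=0x3=3, data at stream[10..13]='eaj' -> body[2..5], body so far='i3eaj'
Chunk 3: stream[15..16]='1' size=0x1=1, data at stream[18..19]='e' -> body[5..6], body so far='i3eaje'
Chunk 4: stream[21..22]='0' size=0 (terminator). Final body='i3eaje' (6 bytes)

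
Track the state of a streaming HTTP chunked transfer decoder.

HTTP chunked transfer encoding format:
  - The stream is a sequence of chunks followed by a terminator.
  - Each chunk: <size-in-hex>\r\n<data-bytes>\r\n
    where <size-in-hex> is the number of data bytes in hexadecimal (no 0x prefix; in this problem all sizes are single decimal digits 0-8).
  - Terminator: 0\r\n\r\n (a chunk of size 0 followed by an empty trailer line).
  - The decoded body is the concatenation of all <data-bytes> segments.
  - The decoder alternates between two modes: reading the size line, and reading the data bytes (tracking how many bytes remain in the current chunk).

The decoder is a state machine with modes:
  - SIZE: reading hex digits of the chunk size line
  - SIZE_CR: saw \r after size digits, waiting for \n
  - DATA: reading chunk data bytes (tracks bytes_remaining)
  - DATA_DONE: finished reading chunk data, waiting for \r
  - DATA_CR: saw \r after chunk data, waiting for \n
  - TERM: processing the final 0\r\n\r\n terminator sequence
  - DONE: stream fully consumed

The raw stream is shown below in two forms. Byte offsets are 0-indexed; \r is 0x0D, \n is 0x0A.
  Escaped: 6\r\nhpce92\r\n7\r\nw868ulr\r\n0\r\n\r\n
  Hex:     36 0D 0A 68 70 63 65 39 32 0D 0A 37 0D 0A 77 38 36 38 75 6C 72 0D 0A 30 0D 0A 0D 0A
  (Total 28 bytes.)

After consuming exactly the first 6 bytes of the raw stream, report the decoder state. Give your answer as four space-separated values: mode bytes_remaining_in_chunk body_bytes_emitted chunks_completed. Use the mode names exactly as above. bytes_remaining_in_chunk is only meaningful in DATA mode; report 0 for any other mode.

Byte 0 = '6': mode=SIZE remaining=0 emitted=0 chunks_done=0
Byte 1 = 0x0D: mode=SIZE_CR remaining=0 emitted=0 chunks_done=0
Byte 2 = 0x0A: mode=DATA remaining=6 emitted=0 chunks_done=0
Byte 3 = 'h': mode=DATA remaining=5 emitted=1 chunks_done=0
Byte 4 = 'p': mode=DATA remaining=4 emitted=2 chunks_done=0
Byte 5 = 'c': mode=DATA remaining=3 emitted=3 chunks_done=0

Answer: DATA 3 3 0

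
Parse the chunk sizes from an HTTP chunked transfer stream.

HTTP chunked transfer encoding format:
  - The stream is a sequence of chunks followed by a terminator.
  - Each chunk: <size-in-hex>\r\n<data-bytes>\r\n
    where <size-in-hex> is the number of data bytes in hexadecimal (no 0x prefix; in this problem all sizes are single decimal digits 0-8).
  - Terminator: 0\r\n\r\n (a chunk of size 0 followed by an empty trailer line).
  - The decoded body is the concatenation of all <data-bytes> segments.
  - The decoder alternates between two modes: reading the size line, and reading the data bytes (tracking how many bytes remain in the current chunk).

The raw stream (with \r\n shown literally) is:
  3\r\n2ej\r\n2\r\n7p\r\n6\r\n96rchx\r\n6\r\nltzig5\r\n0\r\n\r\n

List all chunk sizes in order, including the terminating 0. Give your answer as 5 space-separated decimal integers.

Chunk 1: stream[0..1]='3' size=0x3=3, data at stream[3..6]='2ej' -> body[0..3], body so far='2ej'
Chunk 2: stream[8..9]='2' size=0x2=2, data at stream[11..13]='7p' -> body[3..5], body so far='2ej7p'
Chunk 3: stream[15..16]='6' size=0x6=6, data at stream[18..24]='96rchx' -> body[5..11], body so far='2ej7p96rchx'
Chunk 4: stream[26..27]='6' size=0x6=6, data at stream[29..35]='ltzig5' -> body[11..17], body so far='2ej7p96rchxltzig5'
Chunk 5: stream[37..38]='0' size=0 (terminator). Final body='2ej7p96rchxltzig5' (17 bytes)

Answer: 3 2 6 6 0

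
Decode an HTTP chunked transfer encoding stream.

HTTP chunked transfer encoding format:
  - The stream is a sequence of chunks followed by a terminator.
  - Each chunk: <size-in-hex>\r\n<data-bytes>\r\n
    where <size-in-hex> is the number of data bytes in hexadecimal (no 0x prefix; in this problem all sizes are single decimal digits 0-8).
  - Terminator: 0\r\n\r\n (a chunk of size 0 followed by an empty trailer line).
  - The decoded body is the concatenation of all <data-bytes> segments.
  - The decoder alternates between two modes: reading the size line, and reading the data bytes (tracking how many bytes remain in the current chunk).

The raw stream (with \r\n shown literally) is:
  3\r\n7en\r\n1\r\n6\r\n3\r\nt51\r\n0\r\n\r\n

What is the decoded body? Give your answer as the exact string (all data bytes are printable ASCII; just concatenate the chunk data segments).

Answer: 7en6t51

Derivation:
Chunk 1: stream[0..1]='3' size=0x3=3, data at stream[3..6]='7en' -> body[0..3], body so far='7en'
Chunk 2: stream[8..9]='1' size=0x1=1, data at stream[11..12]='6' -> body[3..4], body so far='7en6'
Chunk 3: stream[14..15]='3' size=0x3=3, data at stream[17..20]='t51' -> body[4..7], body so far='7en6t51'
Chunk 4: stream[22..23]='0' size=0 (terminator). Final body='7en6t51' (7 bytes)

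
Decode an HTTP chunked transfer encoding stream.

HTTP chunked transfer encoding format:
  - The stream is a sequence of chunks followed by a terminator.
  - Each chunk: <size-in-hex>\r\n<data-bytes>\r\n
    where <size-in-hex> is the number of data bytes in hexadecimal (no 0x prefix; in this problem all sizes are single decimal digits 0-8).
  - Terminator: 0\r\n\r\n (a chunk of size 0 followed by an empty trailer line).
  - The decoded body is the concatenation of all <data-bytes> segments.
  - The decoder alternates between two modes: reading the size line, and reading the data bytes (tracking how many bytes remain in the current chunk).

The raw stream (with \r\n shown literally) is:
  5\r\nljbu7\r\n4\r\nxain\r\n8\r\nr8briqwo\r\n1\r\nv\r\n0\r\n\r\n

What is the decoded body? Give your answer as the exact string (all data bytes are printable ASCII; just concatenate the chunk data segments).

Chunk 1: stream[0..1]='5' size=0x5=5, data at stream[3..8]='ljbu7' -> body[0..5], body so far='ljbu7'
Chunk 2: stream[10..11]='4' size=0x4=4, data at stream[13..17]='xain' -> body[5..9], body so far='ljbu7xain'
Chunk 3: stream[19..20]='8' size=0x8=8, data at stream[22..30]='r8briqwo' -> body[9..17], body so far='ljbu7xainr8briqwo'
Chunk 4: stream[32..33]='1' size=0x1=1, data at stream[35..36]='v' -> body[17..18], body so far='ljbu7xainr8briqwov'
Chunk 5: stream[38..39]='0' size=0 (terminator). Final body='ljbu7xainr8briqwov' (18 bytes)

Answer: ljbu7xainr8briqwov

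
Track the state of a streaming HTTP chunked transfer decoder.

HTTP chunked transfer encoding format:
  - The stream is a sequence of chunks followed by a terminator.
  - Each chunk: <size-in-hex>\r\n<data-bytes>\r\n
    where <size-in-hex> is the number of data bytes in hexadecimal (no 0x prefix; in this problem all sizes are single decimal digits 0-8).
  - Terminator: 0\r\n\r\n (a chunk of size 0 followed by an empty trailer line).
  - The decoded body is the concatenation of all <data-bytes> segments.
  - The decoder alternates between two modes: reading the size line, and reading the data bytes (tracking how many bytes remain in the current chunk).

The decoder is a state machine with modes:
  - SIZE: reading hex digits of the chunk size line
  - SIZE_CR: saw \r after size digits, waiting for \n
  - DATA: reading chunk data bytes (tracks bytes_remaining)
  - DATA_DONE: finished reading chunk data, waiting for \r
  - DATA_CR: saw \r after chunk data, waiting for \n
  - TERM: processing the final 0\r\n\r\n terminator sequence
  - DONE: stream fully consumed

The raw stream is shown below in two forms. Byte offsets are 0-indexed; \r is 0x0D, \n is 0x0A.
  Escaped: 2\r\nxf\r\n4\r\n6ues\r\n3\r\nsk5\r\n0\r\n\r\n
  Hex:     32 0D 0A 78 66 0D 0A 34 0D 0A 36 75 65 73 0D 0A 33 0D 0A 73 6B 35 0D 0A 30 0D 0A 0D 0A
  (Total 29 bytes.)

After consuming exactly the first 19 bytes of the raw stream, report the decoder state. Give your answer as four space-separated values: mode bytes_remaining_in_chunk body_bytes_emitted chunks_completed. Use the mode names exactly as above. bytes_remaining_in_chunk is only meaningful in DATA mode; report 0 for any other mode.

Answer: DATA 3 6 2

Derivation:
Byte 0 = '2': mode=SIZE remaining=0 emitted=0 chunks_done=0
Byte 1 = 0x0D: mode=SIZE_CR remaining=0 emitted=0 chunks_done=0
Byte 2 = 0x0A: mode=DATA remaining=2 emitted=0 chunks_done=0
Byte 3 = 'x': mode=DATA remaining=1 emitted=1 chunks_done=0
Byte 4 = 'f': mode=DATA_DONE remaining=0 emitted=2 chunks_done=0
Byte 5 = 0x0D: mode=DATA_CR remaining=0 emitted=2 chunks_done=0
Byte 6 = 0x0A: mode=SIZE remaining=0 emitted=2 chunks_done=1
Byte 7 = '4': mode=SIZE remaining=0 emitted=2 chunks_done=1
Byte 8 = 0x0D: mode=SIZE_CR remaining=0 emitted=2 chunks_done=1
Byte 9 = 0x0A: mode=DATA remaining=4 emitted=2 chunks_done=1
Byte 10 = '6': mode=DATA remaining=3 emitted=3 chunks_done=1
Byte 11 = 'u': mode=DATA remaining=2 emitted=4 chunks_done=1
Byte 12 = 'e': mode=DATA remaining=1 emitted=5 chunks_done=1
Byte 13 = 's': mode=DATA_DONE remaining=0 emitted=6 chunks_done=1
Byte 14 = 0x0D: mode=DATA_CR remaining=0 emitted=6 chunks_done=1
Byte 15 = 0x0A: mode=SIZE remaining=0 emitted=6 chunks_done=2
Byte 16 = '3': mode=SIZE remaining=0 emitted=6 chunks_done=2
Byte 17 = 0x0D: mode=SIZE_CR remaining=0 emitted=6 chunks_done=2
Byte 18 = 0x0A: mode=DATA remaining=3 emitted=6 chunks_done=2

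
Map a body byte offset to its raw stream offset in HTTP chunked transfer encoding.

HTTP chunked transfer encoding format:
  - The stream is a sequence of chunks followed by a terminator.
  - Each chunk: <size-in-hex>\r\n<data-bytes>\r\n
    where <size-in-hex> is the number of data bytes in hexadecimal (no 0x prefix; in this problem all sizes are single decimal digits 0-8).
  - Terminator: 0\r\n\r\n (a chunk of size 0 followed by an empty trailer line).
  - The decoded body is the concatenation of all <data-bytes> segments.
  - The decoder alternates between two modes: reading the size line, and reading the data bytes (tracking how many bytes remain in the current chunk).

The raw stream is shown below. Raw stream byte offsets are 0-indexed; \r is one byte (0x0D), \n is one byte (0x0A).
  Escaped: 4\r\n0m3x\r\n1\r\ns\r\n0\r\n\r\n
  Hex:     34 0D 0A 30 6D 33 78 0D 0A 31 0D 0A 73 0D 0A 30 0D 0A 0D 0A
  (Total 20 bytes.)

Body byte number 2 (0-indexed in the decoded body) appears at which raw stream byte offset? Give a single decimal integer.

Chunk 1: stream[0..1]='4' size=0x4=4, data at stream[3..7]='0m3x' -> body[0..4], body so far='0m3x'
Chunk 2: stream[9..10]='1' size=0x1=1, data at stream[12..13]='s' -> body[4..5], body so far='0m3xs'
Chunk 3: stream[15..16]='0' size=0 (terminator). Final body='0m3xs' (5 bytes)
Body byte 2 at stream offset 5

Answer: 5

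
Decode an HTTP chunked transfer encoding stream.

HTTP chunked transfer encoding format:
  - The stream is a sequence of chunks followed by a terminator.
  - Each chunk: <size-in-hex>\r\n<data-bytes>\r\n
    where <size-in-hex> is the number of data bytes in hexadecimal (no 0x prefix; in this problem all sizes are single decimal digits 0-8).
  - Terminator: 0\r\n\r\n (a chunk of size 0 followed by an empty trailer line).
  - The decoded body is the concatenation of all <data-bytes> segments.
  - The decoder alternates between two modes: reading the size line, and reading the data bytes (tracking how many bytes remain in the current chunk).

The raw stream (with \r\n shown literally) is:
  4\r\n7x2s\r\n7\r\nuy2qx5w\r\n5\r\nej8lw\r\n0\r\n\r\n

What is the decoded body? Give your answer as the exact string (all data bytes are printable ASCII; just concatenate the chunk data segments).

Answer: 7x2suy2qx5wej8lw

Derivation:
Chunk 1: stream[0..1]='4' size=0x4=4, data at stream[3..7]='7x2s' -> body[0..4], body so far='7x2s'
Chunk 2: stream[9..10]='7' size=0x7=7, data at stream[12..19]='uy2qx5w' -> body[4..11], body so far='7x2suy2qx5w'
Chunk 3: stream[21..22]='5' size=0x5=5, data at stream[24..29]='ej8lw' -> body[11..16], body so far='7x2suy2qx5wej8lw'
Chunk 4: stream[31..32]='0' size=0 (terminator). Final body='7x2suy2qx5wej8lw' (16 bytes)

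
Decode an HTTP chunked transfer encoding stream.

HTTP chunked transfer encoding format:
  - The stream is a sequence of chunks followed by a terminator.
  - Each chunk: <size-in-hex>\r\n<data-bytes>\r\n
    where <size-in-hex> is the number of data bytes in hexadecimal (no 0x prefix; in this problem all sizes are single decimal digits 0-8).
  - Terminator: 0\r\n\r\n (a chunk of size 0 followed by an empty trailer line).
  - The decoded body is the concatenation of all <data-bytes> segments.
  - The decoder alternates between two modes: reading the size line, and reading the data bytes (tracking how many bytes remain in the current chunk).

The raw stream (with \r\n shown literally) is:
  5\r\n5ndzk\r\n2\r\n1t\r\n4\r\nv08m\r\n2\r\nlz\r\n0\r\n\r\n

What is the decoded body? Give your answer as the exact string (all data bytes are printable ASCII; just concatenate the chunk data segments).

Answer: 5ndzk1tv08mlz

Derivation:
Chunk 1: stream[0..1]='5' size=0x5=5, data at stream[3..8]='5ndzk' -> body[0..5], body so far='5ndzk'
Chunk 2: stream[10..11]='2' size=0x2=2, data at stream[13..15]='1t' -> body[5..7], body so far='5ndzk1t'
Chunk 3: stream[17..18]='4' size=0x4=4, data at stream[20..24]='v08m' -> body[7..11], body so far='5ndzk1tv08m'
Chunk 4: stream[26..27]='2' size=0x2=2, data at stream[29..31]='lz' -> body[11..13], body so far='5ndzk1tv08mlz'
Chunk 5: stream[33..34]='0' size=0 (terminator). Final body='5ndzk1tv08mlz' (13 bytes)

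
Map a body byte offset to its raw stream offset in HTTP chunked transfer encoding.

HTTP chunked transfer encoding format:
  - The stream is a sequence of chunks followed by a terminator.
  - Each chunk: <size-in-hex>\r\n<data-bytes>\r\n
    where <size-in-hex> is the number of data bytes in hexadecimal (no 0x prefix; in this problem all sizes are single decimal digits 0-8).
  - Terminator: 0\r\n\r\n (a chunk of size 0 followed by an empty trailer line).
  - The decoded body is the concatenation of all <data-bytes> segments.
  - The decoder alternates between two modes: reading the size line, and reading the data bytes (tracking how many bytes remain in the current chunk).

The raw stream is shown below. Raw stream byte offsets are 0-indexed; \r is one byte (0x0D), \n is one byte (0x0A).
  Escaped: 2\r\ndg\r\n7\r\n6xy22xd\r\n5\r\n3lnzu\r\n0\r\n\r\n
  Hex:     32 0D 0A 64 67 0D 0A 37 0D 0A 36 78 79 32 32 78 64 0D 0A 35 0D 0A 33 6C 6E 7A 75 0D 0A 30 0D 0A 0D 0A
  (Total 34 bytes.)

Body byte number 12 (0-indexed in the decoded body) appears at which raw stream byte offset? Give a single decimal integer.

Chunk 1: stream[0..1]='2' size=0x2=2, data at stream[3..5]='dg' -> body[0..2], body so far='dg'
Chunk 2: stream[7..8]='7' size=0x7=7, data at stream[10..17]='6xy22xd' -> body[2..9], body so far='dg6xy22xd'
Chunk 3: stream[19..20]='5' size=0x5=5, data at stream[22..27]='3lnzu' -> body[9..14], body so far='dg6xy22xd3lnzu'
Chunk 4: stream[29..30]='0' size=0 (terminator). Final body='dg6xy22xd3lnzu' (14 bytes)
Body byte 12 at stream offset 25

Answer: 25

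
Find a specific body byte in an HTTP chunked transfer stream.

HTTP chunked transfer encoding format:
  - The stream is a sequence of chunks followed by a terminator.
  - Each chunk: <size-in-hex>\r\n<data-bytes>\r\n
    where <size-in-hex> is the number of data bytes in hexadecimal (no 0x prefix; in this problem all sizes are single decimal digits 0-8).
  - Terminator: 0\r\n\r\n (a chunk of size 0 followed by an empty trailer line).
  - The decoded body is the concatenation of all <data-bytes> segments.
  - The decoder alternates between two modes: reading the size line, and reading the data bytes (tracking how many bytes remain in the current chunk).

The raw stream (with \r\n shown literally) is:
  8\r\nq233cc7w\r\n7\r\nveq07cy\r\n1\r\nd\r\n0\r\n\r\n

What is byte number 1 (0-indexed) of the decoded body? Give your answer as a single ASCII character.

Chunk 1: stream[0..1]='8' size=0x8=8, data at stream[3..11]='q233cc7w' -> body[0..8], body so far='q233cc7w'
Chunk 2: stream[13..14]='7' size=0x7=7, data at stream[16..23]='veq07cy' -> body[8..15], body so far='q233cc7wveq07cy'
Chunk 3: stream[25..26]='1' size=0x1=1, data at stream[28..29]='d' -> body[15..16], body so far='q233cc7wveq07cyd'
Chunk 4: stream[31..32]='0' size=0 (terminator). Final body='q233cc7wveq07cyd' (16 bytes)
Body byte 1 = '2'

Answer: 2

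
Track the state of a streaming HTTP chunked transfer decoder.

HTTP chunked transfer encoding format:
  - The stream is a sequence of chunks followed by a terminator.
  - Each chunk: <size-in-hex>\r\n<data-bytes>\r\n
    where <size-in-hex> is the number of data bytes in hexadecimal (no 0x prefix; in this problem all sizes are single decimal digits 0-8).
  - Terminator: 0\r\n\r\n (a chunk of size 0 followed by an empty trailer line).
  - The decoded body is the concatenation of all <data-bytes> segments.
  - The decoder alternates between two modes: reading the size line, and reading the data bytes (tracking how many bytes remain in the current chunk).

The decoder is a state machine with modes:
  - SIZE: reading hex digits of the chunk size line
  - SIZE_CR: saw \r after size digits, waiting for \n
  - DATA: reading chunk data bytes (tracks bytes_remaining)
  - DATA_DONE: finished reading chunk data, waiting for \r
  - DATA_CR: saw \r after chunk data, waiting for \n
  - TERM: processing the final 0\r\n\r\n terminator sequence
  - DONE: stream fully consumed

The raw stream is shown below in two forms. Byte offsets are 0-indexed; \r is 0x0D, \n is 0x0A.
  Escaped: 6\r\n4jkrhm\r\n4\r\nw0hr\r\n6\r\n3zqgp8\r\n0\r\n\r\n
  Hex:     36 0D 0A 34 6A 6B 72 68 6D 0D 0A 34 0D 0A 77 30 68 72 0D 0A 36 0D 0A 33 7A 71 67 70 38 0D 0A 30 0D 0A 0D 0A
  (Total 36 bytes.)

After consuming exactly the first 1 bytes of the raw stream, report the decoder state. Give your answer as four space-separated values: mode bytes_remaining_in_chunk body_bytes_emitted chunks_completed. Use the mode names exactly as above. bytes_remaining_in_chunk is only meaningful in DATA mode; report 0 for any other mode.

Answer: SIZE 0 0 0

Derivation:
Byte 0 = '6': mode=SIZE remaining=0 emitted=0 chunks_done=0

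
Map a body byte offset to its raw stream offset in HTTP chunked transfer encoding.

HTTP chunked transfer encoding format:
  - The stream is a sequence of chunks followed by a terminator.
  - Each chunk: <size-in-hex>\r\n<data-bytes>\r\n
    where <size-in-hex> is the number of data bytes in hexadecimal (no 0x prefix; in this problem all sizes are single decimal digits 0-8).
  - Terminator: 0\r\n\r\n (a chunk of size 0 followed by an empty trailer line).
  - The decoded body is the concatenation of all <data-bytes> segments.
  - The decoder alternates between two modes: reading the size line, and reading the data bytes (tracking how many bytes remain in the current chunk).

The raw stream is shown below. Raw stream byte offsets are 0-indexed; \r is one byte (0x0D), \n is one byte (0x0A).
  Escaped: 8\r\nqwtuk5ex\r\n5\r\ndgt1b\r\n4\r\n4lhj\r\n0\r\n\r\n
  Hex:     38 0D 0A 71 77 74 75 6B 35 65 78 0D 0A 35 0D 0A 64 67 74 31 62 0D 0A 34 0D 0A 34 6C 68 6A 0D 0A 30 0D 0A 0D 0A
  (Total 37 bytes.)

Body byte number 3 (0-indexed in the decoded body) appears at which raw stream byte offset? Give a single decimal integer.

Chunk 1: stream[0..1]='8' size=0x8=8, data at stream[3..11]='qwtuk5ex' -> body[0..8], body so far='qwtuk5ex'
Chunk 2: stream[13..14]='5' size=0x5=5, data at stream[16..21]='dgt1b' -> body[8..13], body so far='qwtuk5exdgt1b'
Chunk 3: stream[23..24]='4' size=0x4=4, data at stream[26..30]='4lhj' -> body[13..17], body so far='qwtuk5exdgt1b4lhj'
Chunk 4: stream[32..33]='0' size=0 (terminator). Final body='qwtuk5exdgt1b4lhj' (17 bytes)
Body byte 3 at stream offset 6

Answer: 6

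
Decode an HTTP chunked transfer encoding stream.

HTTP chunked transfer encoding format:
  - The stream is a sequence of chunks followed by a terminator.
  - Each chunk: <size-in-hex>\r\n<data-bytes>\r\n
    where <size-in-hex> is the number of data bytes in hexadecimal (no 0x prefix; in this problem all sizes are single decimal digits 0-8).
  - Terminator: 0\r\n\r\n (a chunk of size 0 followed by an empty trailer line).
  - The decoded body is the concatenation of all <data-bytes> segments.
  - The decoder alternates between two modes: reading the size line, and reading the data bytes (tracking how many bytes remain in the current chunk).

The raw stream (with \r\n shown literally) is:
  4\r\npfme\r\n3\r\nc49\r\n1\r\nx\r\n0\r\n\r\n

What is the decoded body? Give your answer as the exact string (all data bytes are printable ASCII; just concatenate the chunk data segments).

Chunk 1: stream[0..1]='4' size=0x4=4, data at stream[3..7]='pfme' -> body[0..4], body so far='pfme'
Chunk 2: stream[9..10]='3' size=0x3=3, data at stream[12..15]='c49' -> body[4..7], body so far='pfmec49'
Chunk 3: stream[17..18]='1' size=0x1=1, data at stream[20..21]='x' -> body[7..8], body so far='pfmec49x'
Chunk 4: stream[23..24]='0' size=0 (terminator). Final body='pfmec49x' (8 bytes)

Answer: pfmec49x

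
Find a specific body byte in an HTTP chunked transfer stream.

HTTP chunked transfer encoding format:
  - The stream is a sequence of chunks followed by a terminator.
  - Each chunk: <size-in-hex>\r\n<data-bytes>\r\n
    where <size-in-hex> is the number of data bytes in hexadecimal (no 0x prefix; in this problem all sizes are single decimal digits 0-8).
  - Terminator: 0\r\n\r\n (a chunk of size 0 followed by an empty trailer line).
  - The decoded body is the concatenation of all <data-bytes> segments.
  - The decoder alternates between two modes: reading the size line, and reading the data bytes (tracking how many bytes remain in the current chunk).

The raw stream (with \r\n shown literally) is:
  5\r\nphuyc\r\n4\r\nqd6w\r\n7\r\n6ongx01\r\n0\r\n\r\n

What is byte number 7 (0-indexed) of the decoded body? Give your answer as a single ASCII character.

Answer: 6

Derivation:
Chunk 1: stream[0..1]='5' size=0x5=5, data at stream[3..8]='phuyc' -> body[0..5], body so far='phuyc'
Chunk 2: stream[10..11]='4' size=0x4=4, data at stream[13..17]='qd6w' -> body[5..9], body so far='phuycqd6w'
Chunk 3: stream[19..20]='7' size=0x7=7, data at stream[22..29]='6ongx01' -> body[9..16], body so far='phuycqd6w6ongx01'
Chunk 4: stream[31..32]='0' size=0 (terminator). Final body='phuycqd6w6ongx01' (16 bytes)
Body byte 7 = '6'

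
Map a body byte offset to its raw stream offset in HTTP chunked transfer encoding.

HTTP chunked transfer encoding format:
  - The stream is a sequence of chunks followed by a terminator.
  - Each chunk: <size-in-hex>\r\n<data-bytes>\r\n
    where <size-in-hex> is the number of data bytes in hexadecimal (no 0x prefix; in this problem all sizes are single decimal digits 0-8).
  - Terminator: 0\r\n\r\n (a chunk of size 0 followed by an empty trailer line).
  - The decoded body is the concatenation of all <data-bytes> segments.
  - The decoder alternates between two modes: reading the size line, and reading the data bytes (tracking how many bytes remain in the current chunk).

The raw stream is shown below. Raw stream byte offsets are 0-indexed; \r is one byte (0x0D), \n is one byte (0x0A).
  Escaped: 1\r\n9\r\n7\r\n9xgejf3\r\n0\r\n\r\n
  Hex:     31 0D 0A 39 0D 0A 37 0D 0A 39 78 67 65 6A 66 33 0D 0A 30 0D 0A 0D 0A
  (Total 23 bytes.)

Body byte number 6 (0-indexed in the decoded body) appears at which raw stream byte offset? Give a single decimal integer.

Answer: 14

Derivation:
Chunk 1: stream[0..1]='1' size=0x1=1, data at stream[3..4]='9' -> body[0..1], body so far='9'
Chunk 2: stream[6..7]='7' size=0x7=7, data at stream[9..16]='9xgejf3' -> body[1..8], body so far='99xgejf3'
Chunk 3: stream[18..19]='0' size=0 (terminator). Final body='99xgejf3' (8 bytes)
Body byte 6 at stream offset 14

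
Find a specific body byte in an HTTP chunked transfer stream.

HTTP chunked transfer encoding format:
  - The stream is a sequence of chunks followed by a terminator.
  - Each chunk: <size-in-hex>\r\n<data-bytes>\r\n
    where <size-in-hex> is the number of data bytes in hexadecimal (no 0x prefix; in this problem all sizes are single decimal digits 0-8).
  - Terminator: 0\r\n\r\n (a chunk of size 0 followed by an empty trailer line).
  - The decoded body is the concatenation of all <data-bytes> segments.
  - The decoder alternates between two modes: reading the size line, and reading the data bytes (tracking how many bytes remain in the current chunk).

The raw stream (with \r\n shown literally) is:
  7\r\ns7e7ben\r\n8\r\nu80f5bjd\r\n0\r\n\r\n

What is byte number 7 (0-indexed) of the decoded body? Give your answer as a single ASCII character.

Chunk 1: stream[0..1]='7' size=0x7=7, data at stream[3..10]='s7e7ben' -> body[0..7], body so far='s7e7ben'
Chunk 2: stream[12..13]='8' size=0x8=8, data at stream[15..23]='u80f5bjd' -> body[7..15], body so far='s7e7benu80f5bjd'
Chunk 3: stream[25..26]='0' size=0 (terminator). Final body='s7e7benu80f5bjd' (15 bytes)
Body byte 7 = 'u'

Answer: u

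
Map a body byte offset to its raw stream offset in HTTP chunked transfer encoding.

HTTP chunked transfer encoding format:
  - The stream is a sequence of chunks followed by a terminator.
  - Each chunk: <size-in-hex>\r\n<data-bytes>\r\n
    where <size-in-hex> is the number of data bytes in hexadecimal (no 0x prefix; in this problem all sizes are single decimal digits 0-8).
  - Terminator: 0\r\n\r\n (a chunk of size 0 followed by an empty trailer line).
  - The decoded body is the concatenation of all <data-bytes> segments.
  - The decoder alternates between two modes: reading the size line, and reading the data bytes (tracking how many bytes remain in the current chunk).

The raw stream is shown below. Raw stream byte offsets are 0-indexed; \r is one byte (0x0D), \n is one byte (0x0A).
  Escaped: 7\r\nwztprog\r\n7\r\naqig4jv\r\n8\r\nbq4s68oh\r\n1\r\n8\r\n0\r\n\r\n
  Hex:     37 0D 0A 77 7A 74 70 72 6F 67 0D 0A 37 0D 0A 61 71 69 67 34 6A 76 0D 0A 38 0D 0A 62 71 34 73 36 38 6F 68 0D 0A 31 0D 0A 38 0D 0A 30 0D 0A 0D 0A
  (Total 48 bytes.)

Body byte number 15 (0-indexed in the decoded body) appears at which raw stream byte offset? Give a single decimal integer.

Answer: 28

Derivation:
Chunk 1: stream[0..1]='7' size=0x7=7, data at stream[3..10]='wztprog' -> body[0..7], body so far='wztprog'
Chunk 2: stream[12..13]='7' size=0x7=7, data at stream[15..22]='aqig4jv' -> body[7..14], body so far='wztprogaqig4jv'
Chunk 3: stream[24..25]='8' size=0x8=8, data at stream[27..35]='bq4s68oh' -> body[14..22], body so far='wztprogaqig4jvbq4s68oh'
Chunk 4: stream[37..38]='1' size=0x1=1, data at stream[40..41]='8' -> body[22..23], body so far='wztprogaqig4jvbq4s68oh8'
Chunk 5: stream[43..44]='0' size=0 (terminator). Final body='wztprogaqig4jvbq4s68oh8' (23 bytes)
Body byte 15 at stream offset 28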